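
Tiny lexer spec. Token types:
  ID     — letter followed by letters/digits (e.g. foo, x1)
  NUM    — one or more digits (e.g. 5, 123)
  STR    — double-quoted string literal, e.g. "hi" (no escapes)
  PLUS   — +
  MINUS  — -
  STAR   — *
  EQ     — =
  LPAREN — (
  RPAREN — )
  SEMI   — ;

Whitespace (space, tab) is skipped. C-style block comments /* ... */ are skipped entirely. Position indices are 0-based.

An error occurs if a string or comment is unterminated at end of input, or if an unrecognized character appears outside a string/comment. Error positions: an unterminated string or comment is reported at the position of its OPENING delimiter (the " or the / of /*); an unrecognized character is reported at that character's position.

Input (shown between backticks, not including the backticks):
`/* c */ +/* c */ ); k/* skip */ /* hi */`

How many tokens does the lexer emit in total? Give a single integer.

pos=0: enter COMMENT mode (saw '/*')
exit COMMENT mode (now at pos=7)
pos=8: emit PLUS '+'
pos=9: enter COMMENT mode (saw '/*')
exit COMMENT mode (now at pos=16)
pos=17: emit RPAREN ')'
pos=18: emit SEMI ';'
pos=20: emit ID 'k' (now at pos=21)
pos=21: enter COMMENT mode (saw '/*')
exit COMMENT mode (now at pos=31)
pos=32: enter COMMENT mode (saw '/*')
exit COMMENT mode (now at pos=40)
DONE. 4 tokens: [PLUS, RPAREN, SEMI, ID]

Answer: 4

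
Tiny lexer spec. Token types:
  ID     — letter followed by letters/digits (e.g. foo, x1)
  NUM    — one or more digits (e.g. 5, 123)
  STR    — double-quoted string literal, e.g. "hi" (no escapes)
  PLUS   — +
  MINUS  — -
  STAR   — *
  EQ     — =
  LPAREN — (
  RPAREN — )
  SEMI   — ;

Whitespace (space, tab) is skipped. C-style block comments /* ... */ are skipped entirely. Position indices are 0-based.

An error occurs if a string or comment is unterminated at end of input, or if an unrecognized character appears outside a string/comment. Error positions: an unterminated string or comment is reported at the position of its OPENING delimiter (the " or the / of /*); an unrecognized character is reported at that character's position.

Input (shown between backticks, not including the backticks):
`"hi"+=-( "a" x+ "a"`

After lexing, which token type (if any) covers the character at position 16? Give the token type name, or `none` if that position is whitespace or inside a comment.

pos=0: enter STRING mode
pos=0: emit STR "hi" (now at pos=4)
pos=4: emit PLUS '+'
pos=5: emit EQ '='
pos=6: emit MINUS '-'
pos=7: emit LPAREN '('
pos=9: enter STRING mode
pos=9: emit STR "a" (now at pos=12)
pos=13: emit ID 'x' (now at pos=14)
pos=14: emit PLUS '+'
pos=16: enter STRING mode
pos=16: emit STR "a" (now at pos=19)
DONE. 9 tokens: [STR, PLUS, EQ, MINUS, LPAREN, STR, ID, PLUS, STR]
Position 16: char is '"' -> STR

Answer: STR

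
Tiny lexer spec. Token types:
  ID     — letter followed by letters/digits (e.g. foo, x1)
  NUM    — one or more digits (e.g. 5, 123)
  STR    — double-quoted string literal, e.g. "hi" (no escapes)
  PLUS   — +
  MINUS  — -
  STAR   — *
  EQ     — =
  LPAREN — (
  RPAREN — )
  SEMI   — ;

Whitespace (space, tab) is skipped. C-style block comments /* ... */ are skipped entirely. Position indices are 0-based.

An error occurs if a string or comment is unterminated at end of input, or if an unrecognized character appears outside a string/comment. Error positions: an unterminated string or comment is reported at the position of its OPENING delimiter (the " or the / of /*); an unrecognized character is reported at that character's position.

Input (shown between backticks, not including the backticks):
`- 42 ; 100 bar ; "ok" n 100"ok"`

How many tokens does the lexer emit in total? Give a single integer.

pos=0: emit MINUS '-'
pos=2: emit NUM '42' (now at pos=4)
pos=5: emit SEMI ';'
pos=7: emit NUM '100' (now at pos=10)
pos=11: emit ID 'bar' (now at pos=14)
pos=15: emit SEMI ';'
pos=17: enter STRING mode
pos=17: emit STR "ok" (now at pos=21)
pos=22: emit ID 'n' (now at pos=23)
pos=24: emit NUM '100' (now at pos=27)
pos=27: enter STRING mode
pos=27: emit STR "ok" (now at pos=31)
DONE. 10 tokens: [MINUS, NUM, SEMI, NUM, ID, SEMI, STR, ID, NUM, STR]

Answer: 10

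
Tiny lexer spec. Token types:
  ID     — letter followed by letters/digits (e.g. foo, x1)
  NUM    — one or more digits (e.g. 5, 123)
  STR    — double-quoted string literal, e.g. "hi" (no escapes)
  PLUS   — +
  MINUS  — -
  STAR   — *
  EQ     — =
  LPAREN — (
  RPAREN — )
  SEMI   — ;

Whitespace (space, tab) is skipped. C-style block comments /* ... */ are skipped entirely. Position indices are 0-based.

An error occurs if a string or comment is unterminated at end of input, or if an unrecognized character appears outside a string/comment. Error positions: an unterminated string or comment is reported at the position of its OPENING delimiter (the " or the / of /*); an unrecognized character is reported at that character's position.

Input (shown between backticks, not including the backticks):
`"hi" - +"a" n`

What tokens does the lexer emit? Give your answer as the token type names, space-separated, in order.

Answer: STR MINUS PLUS STR ID

Derivation:
pos=0: enter STRING mode
pos=0: emit STR "hi" (now at pos=4)
pos=5: emit MINUS '-'
pos=7: emit PLUS '+'
pos=8: enter STRING mode
pos=8: emit STR "a" (now at pos=11)
pos=12: emit ID 'n' (now at pos=13)
DONE. 5 tokens: [STR, MINUS, PLUS, STR, ID]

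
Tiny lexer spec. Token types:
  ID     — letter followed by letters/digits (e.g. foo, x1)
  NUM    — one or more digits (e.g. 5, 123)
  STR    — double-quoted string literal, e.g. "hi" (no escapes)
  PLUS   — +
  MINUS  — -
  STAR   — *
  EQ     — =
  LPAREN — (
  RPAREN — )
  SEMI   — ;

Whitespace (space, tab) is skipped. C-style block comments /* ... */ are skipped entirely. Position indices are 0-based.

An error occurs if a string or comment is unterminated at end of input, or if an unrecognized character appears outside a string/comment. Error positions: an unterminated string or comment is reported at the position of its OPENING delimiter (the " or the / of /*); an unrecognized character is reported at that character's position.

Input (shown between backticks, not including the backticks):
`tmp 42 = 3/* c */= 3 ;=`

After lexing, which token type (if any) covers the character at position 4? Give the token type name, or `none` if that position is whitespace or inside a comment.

pos=0: emit ID 'tmp' (now at pos=3)
pos=4: emit NUM '42' (now at pos=6)
pos=7: emit EQ '='
pos=9: emit NUM '3' (now at pos=10)
pos=10: enter COMMENT mode (saw '/*')
exit COMMENT mode (now at pos=17)
pos=17: emit EQ '='
pos=19: emit NUM '3' (now at pos=20)
pos=21: emit SEMI ';'
pos=22: emit EQ '='
DONE. 8 tokens: [ID, NUM, EQ, NUM, EQ, NUM, SEMI, EQ]
Position 4: char is '4' -> NUM

Answer: NUM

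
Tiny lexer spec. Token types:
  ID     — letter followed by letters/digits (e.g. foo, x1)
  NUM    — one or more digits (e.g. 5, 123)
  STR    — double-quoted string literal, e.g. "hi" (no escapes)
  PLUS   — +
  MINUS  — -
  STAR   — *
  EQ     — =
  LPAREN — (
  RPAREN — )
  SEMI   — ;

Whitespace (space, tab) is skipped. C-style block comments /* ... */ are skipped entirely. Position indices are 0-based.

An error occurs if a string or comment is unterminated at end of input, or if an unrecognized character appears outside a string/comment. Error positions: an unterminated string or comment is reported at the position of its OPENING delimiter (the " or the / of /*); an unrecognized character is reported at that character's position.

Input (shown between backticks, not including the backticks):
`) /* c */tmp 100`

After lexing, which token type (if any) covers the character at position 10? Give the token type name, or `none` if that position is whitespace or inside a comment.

Answer: ID

Derivation:
pos=0: emit RPAREN ')'
pos=2: enter COMMENT mode (saw '/*')
exit COMMENT mode (now at pos=9)
pos=9: emit ID 'tmp' (now at pos=12)
pos=13: emit NUM '100' (now at pos=16)
DONE. 3 tokens: [RPAREN, ID, NUM]
Position 10: char is 'm' -> ID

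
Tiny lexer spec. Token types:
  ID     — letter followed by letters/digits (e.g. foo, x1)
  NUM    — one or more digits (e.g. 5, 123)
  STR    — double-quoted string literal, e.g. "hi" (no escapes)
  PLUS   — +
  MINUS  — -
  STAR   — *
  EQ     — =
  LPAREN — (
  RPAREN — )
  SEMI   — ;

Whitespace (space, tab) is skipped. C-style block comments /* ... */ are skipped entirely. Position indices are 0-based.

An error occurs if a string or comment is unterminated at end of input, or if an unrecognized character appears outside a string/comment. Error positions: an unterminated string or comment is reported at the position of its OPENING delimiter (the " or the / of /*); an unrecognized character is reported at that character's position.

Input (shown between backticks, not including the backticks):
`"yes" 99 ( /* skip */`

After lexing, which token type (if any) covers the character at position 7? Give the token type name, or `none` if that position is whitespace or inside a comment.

pos=0: enter STRING mode
pos=0: emit STR "yes" (now at pos=5)
pos=6: emit NUM '99' (now at pos=8)
pos=9: emit LPAREN '('
pos=11: enter COMMENT mode (saw '/*')
exit COMMENT mode (now at pos=21)
DONE. 3 tokens: [STR, NUM, LPAREN]
Position 7: char is '9' -> NUM

Answer: NUM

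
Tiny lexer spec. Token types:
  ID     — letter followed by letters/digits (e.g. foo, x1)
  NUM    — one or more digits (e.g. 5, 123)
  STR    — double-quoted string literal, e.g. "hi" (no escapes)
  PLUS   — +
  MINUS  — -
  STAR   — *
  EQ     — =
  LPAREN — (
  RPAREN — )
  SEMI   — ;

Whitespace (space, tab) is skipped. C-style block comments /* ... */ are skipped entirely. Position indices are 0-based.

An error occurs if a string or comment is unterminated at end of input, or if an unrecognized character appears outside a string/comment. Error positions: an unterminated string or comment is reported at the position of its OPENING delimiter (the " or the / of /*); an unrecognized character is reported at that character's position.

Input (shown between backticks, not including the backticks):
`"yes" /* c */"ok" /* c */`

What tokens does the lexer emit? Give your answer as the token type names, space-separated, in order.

Answer: STR STR

Derivation:
pos=0: enter STRING mode
pos=0: emit STR "yes" (now at pos=5)
pos=6: enter COMMENT mode (saw '/*')
exit COMMENT mode (now at pos=13)
pos=13: enter STRING mode
pos=13: emit STR "ok" (now at pos=17)
pos=18: enter COMMENT mode (saw '/*')
exit COMMENT mode (now at pos=25)
DONE. 2 tokens: [STR, STR]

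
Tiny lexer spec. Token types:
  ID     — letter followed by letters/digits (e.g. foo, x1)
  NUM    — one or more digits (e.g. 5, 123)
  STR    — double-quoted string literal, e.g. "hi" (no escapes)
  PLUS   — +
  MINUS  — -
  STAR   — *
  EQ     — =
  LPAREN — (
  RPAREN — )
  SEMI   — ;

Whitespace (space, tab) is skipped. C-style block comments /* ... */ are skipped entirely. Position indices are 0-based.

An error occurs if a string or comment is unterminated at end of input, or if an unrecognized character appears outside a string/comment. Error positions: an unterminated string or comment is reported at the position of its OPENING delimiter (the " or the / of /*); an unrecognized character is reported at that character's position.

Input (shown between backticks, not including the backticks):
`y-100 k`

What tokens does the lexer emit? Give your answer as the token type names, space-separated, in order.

Answer: ID MINUS NUM ID

Derivation:
pos=0: emit ID 'y' (now at pos=1)
pos=1: emit MINUS '-'
pos=2: emit NUM '100' (now at pos=5)
pos=6: emit ID 'k' (now at pos=7)
DONE. 4 tokens: [ID, MINUS, NUM, ID]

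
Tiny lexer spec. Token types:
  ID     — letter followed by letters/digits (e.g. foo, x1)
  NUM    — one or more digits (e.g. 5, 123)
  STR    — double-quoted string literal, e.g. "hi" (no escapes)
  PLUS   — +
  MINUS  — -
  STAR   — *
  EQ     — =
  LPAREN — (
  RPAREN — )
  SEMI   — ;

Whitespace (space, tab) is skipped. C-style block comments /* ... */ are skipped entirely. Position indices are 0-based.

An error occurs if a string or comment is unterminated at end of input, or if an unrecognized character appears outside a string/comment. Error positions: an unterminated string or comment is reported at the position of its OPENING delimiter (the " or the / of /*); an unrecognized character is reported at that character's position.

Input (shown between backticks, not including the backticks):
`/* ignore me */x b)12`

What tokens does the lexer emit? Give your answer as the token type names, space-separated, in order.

pos=0: enter COMMENT mode (saw '/*')
exit COMMENT mode (now at pos=15)
pos=15: emit ID 'x' (now at pos=16)
pos=17: emit ID 'b' (now at pos=18)
pos=18: emit RPAREN ')'
pos=19: emit NUM '12' (now at pos=21)
DONE. 4 tokens: [ID, ID, RPAREN, NUM]

Answer: ID ID RPAREN NUM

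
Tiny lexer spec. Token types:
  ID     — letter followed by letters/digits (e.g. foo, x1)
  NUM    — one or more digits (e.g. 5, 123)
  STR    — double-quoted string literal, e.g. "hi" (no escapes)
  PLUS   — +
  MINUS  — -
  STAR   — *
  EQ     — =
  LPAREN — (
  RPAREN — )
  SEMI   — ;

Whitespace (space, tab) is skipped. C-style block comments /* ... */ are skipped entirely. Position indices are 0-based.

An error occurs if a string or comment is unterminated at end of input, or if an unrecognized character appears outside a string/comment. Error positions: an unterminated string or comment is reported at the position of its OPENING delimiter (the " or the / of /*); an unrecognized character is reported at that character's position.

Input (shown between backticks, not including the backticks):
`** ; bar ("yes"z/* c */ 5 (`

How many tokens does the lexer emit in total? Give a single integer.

pos=0: emit STAR '*'
pos=1: emit STAR '*'
pos=3: emit SEMI ';'
pos=5: emit ID 'bar' (now at pos=8)
pos=9: emit LPAREN '('
pos=10: enter STRING mode
pos=10: emit STR "yes" (now at pos=15)
pos=15: emit ID 'z' (now at pos=16)
pos=16: enter COMMENT mode (saw '/*')
exit COMMENT mode (now at pos=23)
pos=24: emit NUM '5' (now at pos=25)
pos=26: emit LPAREN '('
DONE. 9 tokens: [STAR, STAR, SEMI, ID, LPAREN, STR, ID, NUM, LPAREN]

Answer: 9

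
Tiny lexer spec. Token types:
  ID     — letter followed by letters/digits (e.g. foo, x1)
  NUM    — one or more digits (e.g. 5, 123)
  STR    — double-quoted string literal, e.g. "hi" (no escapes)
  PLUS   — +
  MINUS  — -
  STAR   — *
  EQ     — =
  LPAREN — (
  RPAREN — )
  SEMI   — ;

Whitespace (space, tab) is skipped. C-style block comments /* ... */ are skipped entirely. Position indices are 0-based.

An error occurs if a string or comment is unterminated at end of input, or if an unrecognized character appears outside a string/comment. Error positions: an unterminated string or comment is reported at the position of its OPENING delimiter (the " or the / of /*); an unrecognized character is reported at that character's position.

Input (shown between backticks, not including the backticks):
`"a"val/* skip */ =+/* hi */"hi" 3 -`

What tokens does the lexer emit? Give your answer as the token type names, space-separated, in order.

Answer: STR ID EQ PLUS STR NUM MINUS

Derivation:
pos=0: enter STRING mode
pos=0: emit STR "a" (now at pos=3)
pos=3: emit ID 'val' (now at pos=6)
pos=6: enter COMMENT mode (saw '/*')
exit COMMENT mode (now at pos=16)
pos=17: emit EQ '='
pos=18: emit PLUS '+'
pos=19: enter COMMENT mode (saw '/*')
exit COMMENT mode (now at pos=27)
pos=27: enter STRING mode
pos=27: emit STR "hi" (now at pos=31)
pos=32: emit NUM '3' (now at pos=33)
pos=34: emit MINUS '-'
DONE. 7 tokens: [STR, ID, EQ, PLUS, STR, NUM, MINUS]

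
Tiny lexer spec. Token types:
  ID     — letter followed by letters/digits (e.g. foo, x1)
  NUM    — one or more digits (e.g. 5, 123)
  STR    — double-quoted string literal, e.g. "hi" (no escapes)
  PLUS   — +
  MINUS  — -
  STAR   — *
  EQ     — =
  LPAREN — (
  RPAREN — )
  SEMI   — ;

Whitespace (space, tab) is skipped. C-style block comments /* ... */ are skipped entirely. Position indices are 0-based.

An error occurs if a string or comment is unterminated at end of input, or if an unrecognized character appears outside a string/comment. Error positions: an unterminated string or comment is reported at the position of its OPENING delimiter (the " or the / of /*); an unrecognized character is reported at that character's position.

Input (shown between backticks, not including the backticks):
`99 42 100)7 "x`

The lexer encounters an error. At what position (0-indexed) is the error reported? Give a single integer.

pos=0: emit NUM '99' (now at pos=2)
pos=3: emit NUM '42' (now at pos=5)
pos=6: emit NUM '100' (now at pos=9)
pos=9: emit RPAREN ')'
pos=10: emit NUM '7' (now at pos=11)
pos=12: enter STRING mode
pos=12: ERROR — unterminated string

Answer: 12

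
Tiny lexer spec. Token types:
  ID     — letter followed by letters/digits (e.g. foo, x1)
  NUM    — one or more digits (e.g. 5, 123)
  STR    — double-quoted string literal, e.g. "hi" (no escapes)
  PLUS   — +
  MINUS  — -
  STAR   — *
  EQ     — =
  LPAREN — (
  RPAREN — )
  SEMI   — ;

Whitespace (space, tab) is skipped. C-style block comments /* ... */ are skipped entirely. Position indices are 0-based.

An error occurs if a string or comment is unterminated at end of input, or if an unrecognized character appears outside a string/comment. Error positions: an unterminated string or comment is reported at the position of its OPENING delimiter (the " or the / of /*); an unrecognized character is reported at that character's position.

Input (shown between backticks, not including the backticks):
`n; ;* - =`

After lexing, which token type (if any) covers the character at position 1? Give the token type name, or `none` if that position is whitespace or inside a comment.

Answer: SEMI

Derivation:
pos=0: emit ID 'n' (now at pos=1)
pos=1: emit SEMI ';'
pos=3: emit SEMI ';'
pos=4: emit STAR '*'
pos=6: emit MINUS '-'
pos=8: emit EQ '='
DONE. 6 tokens: [ID, SEMI, SEMI, STAR, MINUS, EQ]
Position 1: char is ';' -> SEMI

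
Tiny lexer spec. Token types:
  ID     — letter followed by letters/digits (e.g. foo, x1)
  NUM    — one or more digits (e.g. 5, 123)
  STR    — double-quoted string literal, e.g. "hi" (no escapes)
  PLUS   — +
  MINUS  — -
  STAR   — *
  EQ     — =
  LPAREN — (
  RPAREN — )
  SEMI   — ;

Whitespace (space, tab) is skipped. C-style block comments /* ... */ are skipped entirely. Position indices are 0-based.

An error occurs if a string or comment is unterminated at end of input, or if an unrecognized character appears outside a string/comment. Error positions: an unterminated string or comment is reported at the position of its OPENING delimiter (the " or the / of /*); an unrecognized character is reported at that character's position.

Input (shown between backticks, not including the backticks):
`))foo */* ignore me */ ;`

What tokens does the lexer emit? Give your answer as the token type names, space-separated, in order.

Answer: RPAREN RPAREN ID STAR SEMI

Derivation:
pos=0: emit RPAREN ')'
pos=1: emit RPAREN ')'
pos=2: emit ID 'foo' (now at pos=5)
pos=6: emit STAR '*'
pos=7: enter COMMENT mode (saw '/*')
exit COMMENT mode (now at pos=22)
pos=23: emit SEMI ';'
DONE. 5 tokens: [RPAREN, RPAREN, ID, STAR, SEMI]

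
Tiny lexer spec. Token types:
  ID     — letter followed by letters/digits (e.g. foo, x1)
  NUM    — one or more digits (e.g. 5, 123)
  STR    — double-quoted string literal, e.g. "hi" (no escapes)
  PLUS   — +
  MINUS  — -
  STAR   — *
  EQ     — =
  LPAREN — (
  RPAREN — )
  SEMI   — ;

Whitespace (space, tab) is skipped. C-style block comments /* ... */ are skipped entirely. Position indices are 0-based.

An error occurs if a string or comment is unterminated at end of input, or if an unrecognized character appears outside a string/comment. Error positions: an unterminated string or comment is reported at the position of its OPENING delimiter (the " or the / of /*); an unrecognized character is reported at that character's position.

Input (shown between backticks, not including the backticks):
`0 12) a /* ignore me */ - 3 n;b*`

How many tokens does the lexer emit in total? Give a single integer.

Answer: 10

Derivation:
pos=0: emit NUM '0' (now at pos=1)
pos=2: emit NUM '12' (now at pos=4)
pos=4: emit RPAREN ')'
pos=6: emit ID 'a' (now at pos=7)
pos=8: enter COMMENT mode (saw '/*')
exit COMMENT mode (now at pos=23)
pos=24: emit MINUS '-'
pos=26: emit NUM '3' (now at pos=27)
pos=28: emit ID 'n' (now at pos=29)
pos=29: emit SEMI ';'
pos=30: emit ID 'b' (now at pos=31)
pos=31: emit STAR '*'
DONE. 10 tokens: [NUM, NUM, RPAREN, ID, MINUS, NUM, ID, SEMI, ID, STAR]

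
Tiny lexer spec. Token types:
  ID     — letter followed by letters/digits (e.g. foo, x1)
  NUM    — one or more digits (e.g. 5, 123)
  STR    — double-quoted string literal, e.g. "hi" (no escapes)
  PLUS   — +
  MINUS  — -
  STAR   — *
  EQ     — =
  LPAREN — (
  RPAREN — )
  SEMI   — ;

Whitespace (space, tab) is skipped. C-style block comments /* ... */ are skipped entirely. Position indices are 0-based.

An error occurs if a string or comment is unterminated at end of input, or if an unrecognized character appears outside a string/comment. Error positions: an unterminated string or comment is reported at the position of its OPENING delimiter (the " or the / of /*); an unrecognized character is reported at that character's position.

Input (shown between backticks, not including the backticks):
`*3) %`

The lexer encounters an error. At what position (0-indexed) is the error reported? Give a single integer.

pos=0: emit STAR '*'
pos=1: emit NUM '3' (now at pos=2)
pos=2: emit RPAREN ')'
pos=4: ERROR — unrecognized char '%'

Answer: 4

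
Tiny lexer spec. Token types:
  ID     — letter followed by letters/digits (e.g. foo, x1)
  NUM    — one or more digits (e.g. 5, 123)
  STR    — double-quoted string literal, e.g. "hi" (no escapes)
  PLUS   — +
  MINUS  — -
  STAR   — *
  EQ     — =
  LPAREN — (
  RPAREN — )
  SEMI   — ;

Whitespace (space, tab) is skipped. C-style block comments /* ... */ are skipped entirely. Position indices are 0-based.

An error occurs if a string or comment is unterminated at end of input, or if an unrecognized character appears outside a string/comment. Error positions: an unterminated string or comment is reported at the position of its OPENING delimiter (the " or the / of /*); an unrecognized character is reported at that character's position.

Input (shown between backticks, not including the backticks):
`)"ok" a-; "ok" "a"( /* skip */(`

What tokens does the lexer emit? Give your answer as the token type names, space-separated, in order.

Answer: RPAREN STR ID MINUS SEMI STR STR LPAREN LPAREN

Derivation:
pos=0: emit RPAREN ')'
pos=1: enter STRING mode
pos=1: emit STR "ok" (now at pos=5)
pos=6: emit ID 'a' (now at pos=7)
pos=7: emit MINUS '-'
pos=8: emit SEMI ';'
pos=10: enter STRING mode
pos=10: emit STR "ok" (now at pos=14)
pos=15: enter STRING mode
pos=15: emit STR "a" (now at pos=18)
pos=18: emit LPAREN '('
pos=20: enter COMMENT mode (saw '/*')
exit COMMENT mode (now at pos=30)
pos=30: emit LPAREN '('
DONE. 9 tokens: [RPAREN, STR, ID, MINUS, SEMI, STR, STR, LPAREN, LPAREN]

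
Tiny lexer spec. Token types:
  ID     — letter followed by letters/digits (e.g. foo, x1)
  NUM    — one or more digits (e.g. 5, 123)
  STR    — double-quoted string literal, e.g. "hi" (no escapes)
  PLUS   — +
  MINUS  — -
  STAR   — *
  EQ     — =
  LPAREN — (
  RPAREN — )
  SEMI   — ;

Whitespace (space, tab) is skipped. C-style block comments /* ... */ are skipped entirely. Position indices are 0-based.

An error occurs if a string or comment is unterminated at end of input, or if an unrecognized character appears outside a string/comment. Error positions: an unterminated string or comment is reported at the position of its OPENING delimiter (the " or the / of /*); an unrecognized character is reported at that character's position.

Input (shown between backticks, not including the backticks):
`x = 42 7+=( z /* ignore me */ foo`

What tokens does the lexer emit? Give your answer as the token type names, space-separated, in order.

pos=0: emit ID 'x' (now at pos=1)
pos=2: emit EQ '='
pos=4: emit NUM '42' (now at pos=6)
pos=7: emit NUM '7' (now at pos=8)
pos=8: emit PLUS '+'
pos=9: emit EQ '='
pos=10: emit LPAREN '('
pos=12: emit ID 'z' (now at pos=13)
pos=14: enter COMMENT mode (saw '/*')
exit COMMENT mode (now at pos=29)
pos=30: emit ID 'foo' (now at pos=33)
DONE. 9 tokens: [ID, EQ, NUM, NUM, PLUS, EQ, LPAREN, ID, ID]

Answer: ID EQ NUM NUM PLUS EQ LPAREN ID ID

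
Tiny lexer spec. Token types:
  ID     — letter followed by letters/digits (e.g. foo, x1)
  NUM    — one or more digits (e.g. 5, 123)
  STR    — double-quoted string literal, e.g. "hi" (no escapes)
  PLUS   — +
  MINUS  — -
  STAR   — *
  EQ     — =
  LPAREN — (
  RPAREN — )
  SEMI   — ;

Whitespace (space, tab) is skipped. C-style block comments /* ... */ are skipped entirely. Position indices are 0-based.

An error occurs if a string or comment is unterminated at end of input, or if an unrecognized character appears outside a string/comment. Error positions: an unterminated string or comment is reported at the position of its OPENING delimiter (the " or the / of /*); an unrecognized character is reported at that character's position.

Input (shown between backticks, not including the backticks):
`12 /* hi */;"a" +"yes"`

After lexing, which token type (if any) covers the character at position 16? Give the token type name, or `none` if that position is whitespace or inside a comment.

Answer: PLUS

Derivation:
pos=0: emit NUM '12' (now at pos=2)
pos=3: enter COMMENT mode (saw '/*')
exit COMMENT mode (now at pos=11)
pos=11: emit SEMI ';'
pos=12: enter STRING mode
pos=12: emit STR "a" (now at pos=15)
pos=16: emit PLUS '+'
pos=17: enter STRING mode
pos=17: emit STR "yes" (now at pos=22)
DONE. 5 tokens: [NUM, SEMI, STR, PLUS, STR]
Position 16: char is '+' -> PLUS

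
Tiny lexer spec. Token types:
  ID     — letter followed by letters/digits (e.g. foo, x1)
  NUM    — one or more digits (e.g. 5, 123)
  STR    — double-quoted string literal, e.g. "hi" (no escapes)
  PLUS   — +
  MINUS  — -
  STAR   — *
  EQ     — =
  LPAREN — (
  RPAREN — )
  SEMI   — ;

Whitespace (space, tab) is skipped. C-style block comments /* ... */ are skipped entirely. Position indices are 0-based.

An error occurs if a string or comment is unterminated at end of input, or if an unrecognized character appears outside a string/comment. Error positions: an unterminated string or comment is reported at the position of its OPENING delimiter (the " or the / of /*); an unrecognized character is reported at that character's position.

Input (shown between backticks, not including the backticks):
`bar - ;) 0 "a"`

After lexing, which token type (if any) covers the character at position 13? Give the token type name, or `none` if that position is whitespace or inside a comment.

Answer: STR

Derivation:
pos=0: emit ID 'bar' (now at pos=3)
pos=4: emit MINUS '-'
pos=6: emit SEMI ';'
pos=7: emit RPAREN ')'
pos=9: emit NUM '0' (now at pos=10)
pos=11: enter STRING mode
pos=11: emit STR "a" (now at pos=14)
DONE. 6 tokens: [ID, MINUS, SEMI, RPAREN, NUM, STR]
Position 13: char is '"' -> STR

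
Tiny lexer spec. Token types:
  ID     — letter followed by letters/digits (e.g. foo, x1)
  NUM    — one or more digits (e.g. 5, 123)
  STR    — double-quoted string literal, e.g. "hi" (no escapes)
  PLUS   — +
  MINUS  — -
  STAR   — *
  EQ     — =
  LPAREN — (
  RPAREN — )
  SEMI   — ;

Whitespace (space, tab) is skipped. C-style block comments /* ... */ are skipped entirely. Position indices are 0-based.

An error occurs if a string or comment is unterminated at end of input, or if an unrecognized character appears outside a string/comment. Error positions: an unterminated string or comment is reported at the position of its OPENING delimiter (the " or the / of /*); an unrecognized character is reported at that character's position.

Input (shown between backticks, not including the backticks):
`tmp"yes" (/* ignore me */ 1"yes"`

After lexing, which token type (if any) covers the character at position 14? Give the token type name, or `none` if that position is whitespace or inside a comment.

pos=0: emit ID 'tmp' (now at pos=3)
pos=3: enter STRING mode
pos=3: emit STR "yes" (now at pos=8)
pos=9: emit LPAREN '('
pos=10: enter COMMENT mode (saw '/*')
exit COMMENT mode (now at pos=25)
pos=26: emit NUM '1' (now at pos=27)
pos=27: enter STRING mode
pos=27: emit STR "yes" (now at pos=32)
DONE. 5 tokens: [ID, STR, LPAREN, NUM, STR]
Position 14: char is 'g' -> none

Answer: none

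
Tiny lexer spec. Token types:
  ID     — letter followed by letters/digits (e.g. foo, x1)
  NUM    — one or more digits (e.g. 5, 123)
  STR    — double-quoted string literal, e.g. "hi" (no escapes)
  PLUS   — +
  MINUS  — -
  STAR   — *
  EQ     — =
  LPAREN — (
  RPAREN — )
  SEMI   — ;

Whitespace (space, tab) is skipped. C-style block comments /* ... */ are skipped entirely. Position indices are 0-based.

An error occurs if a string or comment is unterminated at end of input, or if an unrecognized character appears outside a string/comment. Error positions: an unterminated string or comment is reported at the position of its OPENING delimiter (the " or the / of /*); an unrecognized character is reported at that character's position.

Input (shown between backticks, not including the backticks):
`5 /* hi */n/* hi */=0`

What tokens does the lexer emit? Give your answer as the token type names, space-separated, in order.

Answer: NUM ID EQ NUM

Derivation:
pos=0: emit NUM '5' (now at pos=1)
pos=2: enter COMMENT mode (saw '/*')
exit COMMENT mode (now at pos=10)
pos=10: emit ID 'n' (now at pos=11)
pos=11: enter COMMENT mode (saw '/*')
exit COMMENT mode (now at pos=19)
pos=19: emit EQ '='
pos=20: emit NUM '0' (now at pos=21)
DONE. 4 tokens: [NUM, ID, EQ, NUM]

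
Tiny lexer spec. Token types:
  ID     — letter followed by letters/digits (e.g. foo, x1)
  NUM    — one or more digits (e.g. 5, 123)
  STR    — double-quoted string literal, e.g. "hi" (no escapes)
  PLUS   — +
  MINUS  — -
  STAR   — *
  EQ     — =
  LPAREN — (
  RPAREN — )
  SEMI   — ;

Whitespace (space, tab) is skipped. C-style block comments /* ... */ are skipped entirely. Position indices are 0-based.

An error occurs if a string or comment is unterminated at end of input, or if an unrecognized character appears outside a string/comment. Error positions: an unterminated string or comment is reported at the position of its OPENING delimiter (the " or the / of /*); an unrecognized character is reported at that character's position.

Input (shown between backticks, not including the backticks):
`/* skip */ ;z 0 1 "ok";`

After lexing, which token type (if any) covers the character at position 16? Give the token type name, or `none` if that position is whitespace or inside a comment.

pos=0: enter COMMENT mode (saw '/*')
exit COMMENT mode (now at pos=10)
pos=11: emit SEMI ';'
pos=12: emit ID 'z' (now at pos=13)
pos=14: emit NUM '0' (now at pos=15)
pos=16: emit NUM '1' (now at pos=17)
pos=18: enter STRING mode
pos=18: emit STR "ok" (now at pos=22)
pos=22: emit SEMI ';'
DONE. 6 tokens: [SEMI, ID, NUM, NUM, STR, SEMI]
Position 16: char is '1' -> NUM

Answer: NUM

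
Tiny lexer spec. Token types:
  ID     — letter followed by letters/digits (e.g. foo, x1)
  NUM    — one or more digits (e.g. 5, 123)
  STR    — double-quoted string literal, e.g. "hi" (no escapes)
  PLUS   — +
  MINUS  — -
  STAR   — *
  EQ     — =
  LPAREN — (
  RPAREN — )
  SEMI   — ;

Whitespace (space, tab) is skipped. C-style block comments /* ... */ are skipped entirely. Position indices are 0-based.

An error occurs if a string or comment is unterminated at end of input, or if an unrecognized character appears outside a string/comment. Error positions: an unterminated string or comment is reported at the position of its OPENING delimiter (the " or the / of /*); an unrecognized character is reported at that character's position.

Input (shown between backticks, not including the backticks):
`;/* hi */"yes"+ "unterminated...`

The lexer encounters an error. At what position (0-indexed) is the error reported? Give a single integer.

pos=0: emit SEMI ';'
pos=1: enter COMMENT mode (saw '/*')
exit COMMENT mode (now at pos=9)
pos=9: enter STRING mode
pos=9: emit STR "yes" (now at pos=14)
pos=14: emit PLUS '+'
pos=16: enter STRING mode
pos=16: ERROR — unterminated string

Answer: 16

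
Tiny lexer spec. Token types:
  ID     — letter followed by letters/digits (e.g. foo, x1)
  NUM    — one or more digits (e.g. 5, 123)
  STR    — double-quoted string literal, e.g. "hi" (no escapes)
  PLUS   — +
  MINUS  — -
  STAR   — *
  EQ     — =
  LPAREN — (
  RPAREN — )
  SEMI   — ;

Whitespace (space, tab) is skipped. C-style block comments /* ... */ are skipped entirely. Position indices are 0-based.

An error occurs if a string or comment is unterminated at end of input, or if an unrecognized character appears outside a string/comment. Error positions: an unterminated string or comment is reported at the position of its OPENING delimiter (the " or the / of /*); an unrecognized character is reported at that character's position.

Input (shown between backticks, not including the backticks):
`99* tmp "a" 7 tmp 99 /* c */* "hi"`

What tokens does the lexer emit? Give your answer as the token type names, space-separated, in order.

pos=0: emit NUM '99' (now at pos=2)
pos=2: emit STAR '*'
pos=4: emit ID 'tmp' (now at pos=7)
pos=8: enter STRING mode
pos=8: emit STR "a" (now at pos=11)
pos=12: emit NUM '7' (now at pos=13)
pos=14: emit ID 'tmp' (now at pos=17)
pos=18: emit NUM '99' (now at pos=20)
pos=21: enter COMMENT mode (saw '/*')
exit COMMENT mode (now at pos=28)
pos=28: emit STAR '*'
pos=30: enter STRING mode
pos=30: emit STR "hi" (now at pos=34)
DONE. 9 tokens: [NUM, STAR, ID, STR, NUM, ID, NUM, STAR, STR]

Answer: NUM STAR ID STR NUM ID NUM STAR STR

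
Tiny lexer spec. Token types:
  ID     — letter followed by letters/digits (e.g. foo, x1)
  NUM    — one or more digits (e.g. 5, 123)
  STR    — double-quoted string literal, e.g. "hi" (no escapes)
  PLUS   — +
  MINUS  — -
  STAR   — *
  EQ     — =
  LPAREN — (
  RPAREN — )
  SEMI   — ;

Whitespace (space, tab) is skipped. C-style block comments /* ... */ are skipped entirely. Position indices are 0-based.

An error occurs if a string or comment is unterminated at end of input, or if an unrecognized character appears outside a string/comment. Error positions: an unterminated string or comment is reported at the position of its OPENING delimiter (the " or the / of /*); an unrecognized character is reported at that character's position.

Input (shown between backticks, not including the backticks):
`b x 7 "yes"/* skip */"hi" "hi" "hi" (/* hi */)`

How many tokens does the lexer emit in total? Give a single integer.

pos=0: emit ID 'b' (now at pos=1)
pos=2: emit ID 'x' (now at pos=3)
pos=4: emit NUM '7' (now at pos=5)
pos=6: enter STRING mode
pos=6: emit STR "yes" (now at pos=11)
pos=11: enter COMMENT mode (saw '/*')
exit COMMENT mode (now at pos=21)
pos=21: enter STRING mode
pos=21: emit STR "hi" (now at pos=25)
pos=26: enter STRING mode
pos=26: emit STR "hi" (now at pos=30)
pos=31: enter STRING mode
pos=31: emit STR "hi" (now at pos=35)
pos=36: emit LPAREN '('
pos=37: enter COMMENT mode (saw '/*')
exit COMMENT mode (now at pos=45)
pos=45: emit RPAREN ')'
DONE. 9 tokens: [ID, ID, NUM, STR, STR, STR, STR, LPAREN, RPAREN]

Answer: 9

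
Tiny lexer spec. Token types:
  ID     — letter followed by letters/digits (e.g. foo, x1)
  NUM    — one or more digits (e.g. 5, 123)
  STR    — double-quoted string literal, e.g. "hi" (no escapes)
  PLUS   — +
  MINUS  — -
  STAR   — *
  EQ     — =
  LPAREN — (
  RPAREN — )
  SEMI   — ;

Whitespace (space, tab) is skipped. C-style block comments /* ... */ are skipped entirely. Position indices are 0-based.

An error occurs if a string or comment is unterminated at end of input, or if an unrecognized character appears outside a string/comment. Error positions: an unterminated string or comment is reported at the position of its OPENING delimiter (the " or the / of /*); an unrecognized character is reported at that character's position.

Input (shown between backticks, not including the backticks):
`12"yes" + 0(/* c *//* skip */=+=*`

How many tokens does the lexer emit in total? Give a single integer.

Answer: 9

Derivation:
pos=0: emit NUM '12' (now at pos=2)
pos=2: enter STRING mode
pos=2: emit STR "yes" (now at pos=7)
pos=8: emit PLUS '+'
pos=10: emit NUM '0' (now at pos=11)
pos=11: emit LPAREN '('
pos=12: enter COMMENT mode (saw '/*')
exit COMMENT mode (now at pos=19)
pos=19: enter COMMENT mode (saw '/*')
exit COMMENT mode (now at pos=29)
pos=29: emit EQ '='
pos=30: emit PLUS '+'
pos=31: emit EQ '='
pos=32: emit STAR '*'
DONE. 9 tokens: [NUM, STR, PLUS, NUM, LPAREN, EQ, PLUS, EQ, STAR]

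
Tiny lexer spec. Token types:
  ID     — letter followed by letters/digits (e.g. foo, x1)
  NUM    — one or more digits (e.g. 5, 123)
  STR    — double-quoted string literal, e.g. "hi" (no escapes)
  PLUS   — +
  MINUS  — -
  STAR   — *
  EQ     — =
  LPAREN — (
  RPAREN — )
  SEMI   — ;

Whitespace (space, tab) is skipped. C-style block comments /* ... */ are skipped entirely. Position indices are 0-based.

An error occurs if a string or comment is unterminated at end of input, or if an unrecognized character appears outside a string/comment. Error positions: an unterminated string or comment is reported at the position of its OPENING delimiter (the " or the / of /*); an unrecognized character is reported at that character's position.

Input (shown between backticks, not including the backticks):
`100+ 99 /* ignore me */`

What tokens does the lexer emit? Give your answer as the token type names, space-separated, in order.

pos=0: emit NUM '100' (now at pos=3)
pos=3: emit PLUS '+'
pos=5: emit NUM '99' (now at pos=7)
pos=8: enter COMMENT mode (saw '/*')
exit COMMENT mode (now at pos=23)
DONE. 3 tokens: [NUM, PLUS, NUM]

Answer: NUM PLUS NUM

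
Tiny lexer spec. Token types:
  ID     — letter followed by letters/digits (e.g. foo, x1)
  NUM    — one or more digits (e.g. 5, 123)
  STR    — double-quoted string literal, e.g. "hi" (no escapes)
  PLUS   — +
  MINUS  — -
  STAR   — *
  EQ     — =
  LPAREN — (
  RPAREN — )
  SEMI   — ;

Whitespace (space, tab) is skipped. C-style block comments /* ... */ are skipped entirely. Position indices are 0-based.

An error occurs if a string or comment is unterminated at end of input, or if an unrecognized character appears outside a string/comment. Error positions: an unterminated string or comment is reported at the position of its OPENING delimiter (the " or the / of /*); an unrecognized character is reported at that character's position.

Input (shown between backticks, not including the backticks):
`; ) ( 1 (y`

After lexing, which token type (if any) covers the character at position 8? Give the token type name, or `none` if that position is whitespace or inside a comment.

Answer: LPAREN

Derivation:
pos=0: emit SEMI ';'
pos=2: emit RPAREN ')'
pos=4: emit LPAREN '('
pos=6: emit NUM '1' (now at pos=7)
pos=8: emit LPAREN '('
pos=9: emit ID 'y' (now at pos=10)
DONE. 6 tokens: [SEMI, RPAREN, LPAREN, NUM, LPAREN, ID]
Position 8: char is '(' -> LPAREN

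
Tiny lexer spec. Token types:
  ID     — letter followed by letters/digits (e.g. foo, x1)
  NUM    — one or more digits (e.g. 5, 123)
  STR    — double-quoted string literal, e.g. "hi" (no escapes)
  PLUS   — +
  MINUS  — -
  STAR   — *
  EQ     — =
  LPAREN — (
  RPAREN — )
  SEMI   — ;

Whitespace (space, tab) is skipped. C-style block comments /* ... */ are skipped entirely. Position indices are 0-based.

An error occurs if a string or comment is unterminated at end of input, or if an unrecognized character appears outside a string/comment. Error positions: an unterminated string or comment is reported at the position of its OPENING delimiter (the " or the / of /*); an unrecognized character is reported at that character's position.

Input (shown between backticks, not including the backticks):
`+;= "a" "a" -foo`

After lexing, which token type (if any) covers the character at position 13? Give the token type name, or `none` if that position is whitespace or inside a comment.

Answer: ID

Derivation:
pos=0: emit PLUS '+'
pos=1: emit SEMI ';'
pos=2: emit EQ '='
pos=4: enter STRING mode
pos=4: emit STR "a" (now at pos=7)
pos=8: enter STRING mode
pos=8: emit STR "a" (now at pos=11)
pos=12: emit MINUS '-'
pos=13: emit ID 'foo' (now at pos=16)
DONE. 7 tokens: [PLUS, SEMI, EQ, STR, STR, MINUS, ID]
Position 13: char is 'f' -> ID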